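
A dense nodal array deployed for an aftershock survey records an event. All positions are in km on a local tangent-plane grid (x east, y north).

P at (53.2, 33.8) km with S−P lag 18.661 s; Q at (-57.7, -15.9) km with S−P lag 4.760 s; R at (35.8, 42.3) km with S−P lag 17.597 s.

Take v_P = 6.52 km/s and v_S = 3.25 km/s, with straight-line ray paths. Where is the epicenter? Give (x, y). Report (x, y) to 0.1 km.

x ≈ -41.1 km, y ≈ -41.9 km

Distance from S−P lag: d = Δt · v_P v_S / (v_P − v_S) = Δt · (6.52·3.25)/(6.52−3.25) ≈ 6.4801·Δt.
So d_P = 120.93, d_Q = 30.85, d_R = 114.03 km.
Circle about each station: (x − 53.2)² + (y − 33.8)² = 120.93²; (x + 57.7)² + (y + 15.9)² = 30.85²; (x − 35.8)² + (y − 42.3)² = 114.03².
Subtracting the P equation from the Q and R equations removes the quadratic terms:
-221.8 x − 99.4 y = 13281.76
-34.8 x + 17.0 y = 719.47
Solving the 2×2 system: x ≈ -41.1, y ≈ -41.9 km.
Check against P (with the unrounded x, y): √((x − 53.2)²+(y − 33.8)²) = 120.92 ≈ 120.93 km. ✓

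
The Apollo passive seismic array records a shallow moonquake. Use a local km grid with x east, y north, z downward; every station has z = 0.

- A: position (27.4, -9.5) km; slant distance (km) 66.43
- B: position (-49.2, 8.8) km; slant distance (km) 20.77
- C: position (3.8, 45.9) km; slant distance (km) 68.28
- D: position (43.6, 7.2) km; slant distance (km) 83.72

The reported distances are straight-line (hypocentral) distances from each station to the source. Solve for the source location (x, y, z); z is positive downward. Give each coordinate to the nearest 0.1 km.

x ≈ -38.5 km, y ≈ -7.1 km, depth ≈ 8.0 km

Each station gives a sphere (x−x_i)² + (y−y_i)² + z² = d_i² (stations at z=0).
Subtracting the A sphere from B and C: z² cancels, leaving linear equations in x and y:
-153.2 x + 36.6 y = 5638.62
-47.2 x + 110.8 y = 1031.03
Solving: x ≈ -38.501, y ≈ -7.096 km (keep extra digits for the depth step; rounded: -38.5, -7.1).
Then from the A sphere: z² = 66.43² − (x − 27.4)² − (y + 9.5)² with x = -38.501, y = -7.096, so z ≈ 8.014 ≈ 8.0 km.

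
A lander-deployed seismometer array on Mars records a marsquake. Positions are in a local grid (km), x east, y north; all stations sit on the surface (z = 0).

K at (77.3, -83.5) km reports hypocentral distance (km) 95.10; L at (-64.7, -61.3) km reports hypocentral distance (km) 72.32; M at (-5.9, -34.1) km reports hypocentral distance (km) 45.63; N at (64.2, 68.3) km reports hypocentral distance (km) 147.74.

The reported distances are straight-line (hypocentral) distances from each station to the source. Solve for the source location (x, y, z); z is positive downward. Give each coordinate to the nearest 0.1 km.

x ≈ -4.6 km, y ≈ -56.2 km, depth ≈ 39.9 km

Each station gives a sphere (x−x_i)² + (y−y_i)² + z² = d_i² (stations at z=0).
Subtracting the K sphere from L and M: z² cancels, leaving linear equations in x and y:
-284.0 x + 44.4 y = -1189.93
-166.4 x + 98.8 y = -4788.01
Solving: x ≈ -4.597, y ≈ -56.204 km (keep extra digits for the depth step; rounded: -4.6, -56.2).
Then from the K sphere: z² = 95.10² − (x − 77.3)² − (y + 83.5)² with x = -4.597, y = -56.204, so z ≈ 39.898 ≈ 39.9 km.
Check against N (with the unrounded solution): distance 147.74 ≈ 147.74 km. ✓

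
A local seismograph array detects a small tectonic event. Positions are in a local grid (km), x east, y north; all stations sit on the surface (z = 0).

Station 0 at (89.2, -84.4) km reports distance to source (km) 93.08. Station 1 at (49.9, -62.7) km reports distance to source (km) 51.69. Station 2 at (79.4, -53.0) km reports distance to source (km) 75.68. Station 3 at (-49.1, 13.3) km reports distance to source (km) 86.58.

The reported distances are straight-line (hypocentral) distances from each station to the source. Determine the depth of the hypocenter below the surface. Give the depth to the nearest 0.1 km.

26.2 km

Each station gives a sphere (x−x_i)² + (y−y_i)² + z² = d_i² (stations at z=0).
Subtracting the Station 0 sphere from Station 1 and Station 2: z² cancels, leaving linear equations in x and y:
-78.6 x + 43.4 y = -2666.67
-19.6 x + 62.8 y = -3030.22
Solving: x ≈ 8.801, y ≈ -45.505 km (keep extra digits for the depth step; rounded: 8.8, -45.5).
Then from the Station 0 sphere: z² = 93.08² − (x − 89.2)² − (y + 84.4)² with x = 8.801, y = -45.505, so z ≈ 26.212 ≈ 26.2 km.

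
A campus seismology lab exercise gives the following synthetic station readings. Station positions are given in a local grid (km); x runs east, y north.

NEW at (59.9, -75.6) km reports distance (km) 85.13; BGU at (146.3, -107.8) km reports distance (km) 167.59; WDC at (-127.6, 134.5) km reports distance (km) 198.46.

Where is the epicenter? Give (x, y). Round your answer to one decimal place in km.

15.6 km east, -2.9 km north

Circle about each station: (x − 59.9)² + (y + 75.6)² = 85.13²; (x − 146.3)² + (y + 107.8)² = 167.59²; (x + 127.6)² + (y − 134.5)² = 198.46².
Subtracting the NEW equation from the BGU and WDC equations removes the quadratic terms:
172.8 x − 64.4 y = 2881.87
-375.0 x + 420.2 y = -7070.61
Solving the 2×2 system: x ≈ 15.6, y ≈ -2.9 km.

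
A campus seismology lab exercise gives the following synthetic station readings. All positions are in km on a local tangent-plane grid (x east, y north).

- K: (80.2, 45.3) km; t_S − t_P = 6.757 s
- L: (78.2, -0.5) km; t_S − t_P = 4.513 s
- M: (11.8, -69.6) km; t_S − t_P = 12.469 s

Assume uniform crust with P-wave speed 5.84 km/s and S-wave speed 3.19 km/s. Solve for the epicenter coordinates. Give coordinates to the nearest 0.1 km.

Distance from S−P lag: d = Δt · v_P v_S / (v_P − v_S) = Δt · (5.84·3.19)/(5.84−3.19) ≈ 7.0300·Δt.
So d_K = 47.50, d_L = 31.73, d_M = 87.66 km.
Circle about each station: (x − 80.2)² + (y − 45.3)² = 47.50²; (x − 78.2)² + (y + 0.5)² = 31.73²; (x − 11.8)² + (y + 69.6)² = 87.66².
Subtracting pairs of circle equations eliminates x²+y² and gives linear equations (the radical axes):
-4.0 x − 91.6 y = -1119.18
-136.8 x − 229.8 y = -8928.76
Solving the 2×2 system: x ≈ 48.3, y ≈ 10.1 km.

x ≈ 48.3 km, y ≈ 10.1 km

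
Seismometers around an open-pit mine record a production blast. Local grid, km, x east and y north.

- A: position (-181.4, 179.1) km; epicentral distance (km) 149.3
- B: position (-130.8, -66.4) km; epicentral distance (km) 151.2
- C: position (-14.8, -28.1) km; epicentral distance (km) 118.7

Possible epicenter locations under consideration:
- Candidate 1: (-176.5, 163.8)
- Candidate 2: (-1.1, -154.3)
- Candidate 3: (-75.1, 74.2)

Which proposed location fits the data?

For each candidate, compare |candidate − station| to the reported distance:
Candidate 1: residuals A 133.2, B 83.5, C 132.2 → max 133.2 km
Candidate 2: residuals A 229.7, B 5.5, C 8.2 → max 229.7 km
Candidate 3: residuals A 0.0, B 0.0, C 0.0 → max 0.0 km
Only Candidate 3 has all residuals ≈ 0.

Candidate 3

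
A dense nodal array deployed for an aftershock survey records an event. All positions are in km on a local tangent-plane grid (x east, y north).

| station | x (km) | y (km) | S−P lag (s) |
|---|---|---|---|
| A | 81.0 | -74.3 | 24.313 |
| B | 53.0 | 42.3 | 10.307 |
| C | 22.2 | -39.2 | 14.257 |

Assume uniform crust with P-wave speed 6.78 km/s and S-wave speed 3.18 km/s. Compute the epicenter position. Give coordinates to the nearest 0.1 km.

-8.7 km east, 40.4 km north

Distance from S−P lag: d = Δt · v_P v_S / (v_P − v_S) = Δt · (6.78·3.18)/(6.78−3.18) ≈ 5.9890·Δt.
So d_A = 145.61, d_B = 61.73, d_C = 85.39 km.
Circle about each station: (x − 81.0)² + (y + 74.3)² = 145.61²; (x − 53.0)² + (y − 42.3)² = 61.73²; (x − 22.2)² + (y + 39.2)² = 85.39².
Subtracting pairs of circle equations eliminates x²+y² and gives linear equations (the radical axes):
-56.0 x + 233.2 y = 9908.48
-117.6 x + 70.2 y = 3858.81
Solving the 2×2 system: x ≈ -8.7, y ≈ 40.4 km.
Check against A (with the unrounded x, y): √((x − 81.0)²+(y + 74.3)²) = 145.61 ≈ 145.61 km. ✓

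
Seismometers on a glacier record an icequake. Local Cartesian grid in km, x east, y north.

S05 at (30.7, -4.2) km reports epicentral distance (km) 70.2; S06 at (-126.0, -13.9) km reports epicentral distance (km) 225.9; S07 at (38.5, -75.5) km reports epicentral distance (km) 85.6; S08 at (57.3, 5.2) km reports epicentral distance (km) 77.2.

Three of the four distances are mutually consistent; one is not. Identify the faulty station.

S08

Solve using three stations at a time. Using S05, S06, S07 (subtract circle equations pairwise → linear system) gives (x, y) ≈ (99.9, -15.9).
Distances from that point to each station vs reported:
  S05: calculated 70.2 vs reported 70.2 → residual 0.0 km
  S06: calculated 225.9 vs reported 225.9 → residual 0.0 km
  S07: calculated 85.6 vs reported 85.6 → residual 0.0 km
  S08: calculated 47.5 vs reported 77.2 → residual 29.7 km
S05, S06, S07 are mutually consistent (residuals ≈ 0); S08 is off by 29.7 km.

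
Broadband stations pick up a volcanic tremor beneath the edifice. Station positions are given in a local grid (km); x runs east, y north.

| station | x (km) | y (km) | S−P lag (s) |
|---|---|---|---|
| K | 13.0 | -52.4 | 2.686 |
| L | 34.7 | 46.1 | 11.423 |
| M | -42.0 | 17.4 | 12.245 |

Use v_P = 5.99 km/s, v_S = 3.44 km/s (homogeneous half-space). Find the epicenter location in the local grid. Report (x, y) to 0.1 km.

(33.8, -46.2)

Distance from S−P lag: d = Δt · v_P v_S / (v_P − v_S) = Δt · (5.99·3.44)/(5.99−3.44) ≈ 8.0806·Δt.
So d_K = 21.70, d_L = 92.31, d_M = 98.95 km.
Circle about each station: (x − 13.0)² + (y + 52.4)² = 21.70²; (x − 34.7)² + (y − 46.1)² = 92.31²; (x + 42.0)² + (y − 17.4)² = 98.95².
Subtracting the K equation from the L and M equations removes the quadratic terms:
43.4 x + 197.0 y = -7635.71
-110.0 x + 139.6 y = -10168.21
Solving the 2×2 system: x ≈ 33.8, y ≈ -46.2 km.
Check against K (with the unrounded x, y): √((x − 13.0)²+(y + 52.4)²) = 21.70 ≈ 21.70 km. ✓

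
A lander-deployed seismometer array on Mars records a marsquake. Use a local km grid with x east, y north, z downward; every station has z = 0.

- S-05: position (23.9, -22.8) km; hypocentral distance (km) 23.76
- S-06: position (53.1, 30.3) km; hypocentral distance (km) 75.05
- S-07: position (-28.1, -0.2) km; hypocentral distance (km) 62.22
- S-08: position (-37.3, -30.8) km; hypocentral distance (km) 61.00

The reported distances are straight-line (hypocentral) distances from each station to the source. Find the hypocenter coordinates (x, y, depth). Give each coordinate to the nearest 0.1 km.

x ≈ 20.0 km, y ≈ -33.8 km, depth ≈ 20.7 km

Each station gives a sphere (x−x_i)² + (y−y_i)² + z² = d_i² (stations at z=0).
Subtracting the S-05 sphere from S-06 and S-07: z² cancels, leaving linear equations in x and y:
58.4 x + 106.2 y = -2421.31
-104.0 x + 45.2 y = -3608.19
Solving: x ≈ 20.004, y ≈ -33.800 km (keep extra digits for the depth step; rounded: 20.0, -33.8).
Then from the S-05 sphere: z² = 23.76² − (x − 23.9)² − (y + 22.8)² with x = 20.004, y = -33.800, so z ≈ 20.697 ≈ 20.7 km.
Check against S-08 (with the unrounded solution): distance 61.00 ≈ 61.00 km. ✓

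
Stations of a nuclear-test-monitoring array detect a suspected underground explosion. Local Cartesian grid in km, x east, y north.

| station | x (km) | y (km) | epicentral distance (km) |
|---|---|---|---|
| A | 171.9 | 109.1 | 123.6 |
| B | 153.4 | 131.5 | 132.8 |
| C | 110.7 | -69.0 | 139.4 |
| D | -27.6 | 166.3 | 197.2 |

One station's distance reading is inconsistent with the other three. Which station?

C

Solve using three stations at a time. Using A, B, D (subtract circle equations pairwise → linear system) gives (x, y) ≈ (95.3, 12.0).
Distances from that point to each station vs reported:
  A: calculated 123.7 vs reported 123.6 → residual 0.1 km
  B: calculated 132.9 vs reported 132.8 → residual 0.1 km
  C: calculated 82.5 vs reported 139.4 → residual 56.9 km
  D: calculated 197.2 vs reported 197.2 → residual 0.0 km
A, B, D are mutually consistent (residuals ≈ 0); C is off by 56.9 km.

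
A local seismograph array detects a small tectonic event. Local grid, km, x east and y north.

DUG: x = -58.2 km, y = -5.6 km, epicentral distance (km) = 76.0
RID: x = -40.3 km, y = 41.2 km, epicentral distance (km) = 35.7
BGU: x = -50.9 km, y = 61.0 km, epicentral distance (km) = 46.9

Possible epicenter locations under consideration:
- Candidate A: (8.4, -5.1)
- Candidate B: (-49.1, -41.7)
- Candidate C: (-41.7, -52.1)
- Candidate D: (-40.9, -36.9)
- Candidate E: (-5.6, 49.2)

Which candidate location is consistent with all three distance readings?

Candidate E

For each candidate, compare |candidate − station| to the reported distance:
Candidate A: residuals DUG 9.4, RID 31.5, BGU 41.9 → max 41.9 km
Candidate B: residuals DUG 38.8, RID 47.7, BGU 55.8 → max 55.8 km
Candidate C: residuals DUG 26.7, RID 57.6, BGU 66.6 → max 66.6 km
Candidate D: residuals DUG 40.2, RID 42.4, BGU 51.5 → max 51.5 km
Candidate E: residuals DUG 0.0, RID 0.1, BGU 0.1 → max 0.1 km
Only Candidate E has all residuals ≈ 0.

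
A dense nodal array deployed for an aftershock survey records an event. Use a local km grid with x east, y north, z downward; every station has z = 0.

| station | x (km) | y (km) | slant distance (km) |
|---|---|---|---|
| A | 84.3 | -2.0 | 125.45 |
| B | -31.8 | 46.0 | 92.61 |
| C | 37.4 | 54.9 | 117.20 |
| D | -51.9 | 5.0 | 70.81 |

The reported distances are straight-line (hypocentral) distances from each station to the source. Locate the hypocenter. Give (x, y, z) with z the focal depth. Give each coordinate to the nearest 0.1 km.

Each station gives a sphere (x−x_i)² + (y−y_i)² + z² = d_i² (stations at z=0).
Subtracting the A sphere from B and C: z² cancels, leaving linear equations in x and y:
-232.2 x + 96.0 y = 3177.84
-93.8 x + 113.8 y = -695.86
Solving: x ≈ -24.595, y ≈ -26.388 km (keep extra digits for the depth step; rounded: -24.6, -26.4).
Then from the A sphere: z² = 125.45² − (x − 84.3)² − (y + 2.0)² with x = -24.595, y = -26.388, so z ≈ 57.313 ≈ 57.3 km.

x ≈ -24.6 km, y ≈ -26.4 km, depth ≈ 57.3 km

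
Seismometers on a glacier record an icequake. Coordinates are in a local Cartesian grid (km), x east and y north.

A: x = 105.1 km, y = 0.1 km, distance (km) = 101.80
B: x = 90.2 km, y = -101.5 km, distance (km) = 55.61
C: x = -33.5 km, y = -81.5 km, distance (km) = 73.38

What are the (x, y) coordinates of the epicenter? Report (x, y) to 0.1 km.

x ≈ 39.8 km, y ≈ -78.0 km

Circle about each station: (x − 105.1)² + (y − 0.1)² = 101.80²; (x − 90.2)² + (y + 101.5)² = 55.61²; (x + 33.5)² + (y + 81.5)² = 73.38².
Subtracting the A equation from the B and C equations removes the quadratic terms:
-29.8 x − 203.2 y = 14663.04
-277.2 x − 163.2 y = 1697.10
Solving the 2×2 system: x ≈ 39.8, y ≈ -78.0 km.
Check against A (with the unrounded x, y): √((x − 105.1)²+(y − 0.1)²) = 101.80 ≈ 101.80 km. ✓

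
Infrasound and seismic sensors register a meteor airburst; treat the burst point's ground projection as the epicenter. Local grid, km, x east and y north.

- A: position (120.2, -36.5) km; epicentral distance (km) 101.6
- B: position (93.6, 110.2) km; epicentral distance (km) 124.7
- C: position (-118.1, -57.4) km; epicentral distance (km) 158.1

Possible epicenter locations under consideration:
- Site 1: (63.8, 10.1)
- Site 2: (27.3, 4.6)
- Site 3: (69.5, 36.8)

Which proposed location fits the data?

For each candidate, compare |candidate − station| to the reported distance:
Site 1: residuals A 28.4, B 20.3, C 35.9 → max 35.9 km
Site 2: residuals A 0.0, B 0.0, C 0.0 → max 0.0 km
Site 3: residuals A 12.5, B 47.4, C 51.8 → max 51.8 km
Only Site 2 has all residuals ≈ 0.

Site 2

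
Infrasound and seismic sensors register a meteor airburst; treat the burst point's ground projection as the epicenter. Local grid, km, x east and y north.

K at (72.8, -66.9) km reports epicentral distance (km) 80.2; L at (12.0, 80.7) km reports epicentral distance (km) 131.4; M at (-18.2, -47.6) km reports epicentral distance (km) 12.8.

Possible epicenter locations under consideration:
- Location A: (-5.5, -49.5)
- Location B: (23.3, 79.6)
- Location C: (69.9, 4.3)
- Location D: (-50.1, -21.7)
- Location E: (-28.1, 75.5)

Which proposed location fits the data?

Location A

For each candidate, compare |candidate − station| to the reported distance:
Location A: residuals K 0.0, L 0.0, M 0.0 → max 0.0 km
Location B: residuals K 74.4, L 120.0, M 121.0 → max 121.0 km
Location C: residuals K 8.9, L 35.5, M 89.5 → max 89.5 km
Location D: residuals K 50.7, L 11.6, M 28.3 → max 50.7 km
Location E: residuals K 94.3, L 91.0, M 110.7 → max 110.7 km
Only Location A has all residuals ≈ 0.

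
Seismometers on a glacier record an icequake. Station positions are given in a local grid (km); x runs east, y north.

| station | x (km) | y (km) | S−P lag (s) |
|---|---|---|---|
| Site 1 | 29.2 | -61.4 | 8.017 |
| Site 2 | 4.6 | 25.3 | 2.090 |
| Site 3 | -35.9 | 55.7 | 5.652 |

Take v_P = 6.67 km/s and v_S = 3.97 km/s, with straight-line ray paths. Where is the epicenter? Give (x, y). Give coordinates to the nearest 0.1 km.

Distance from S−P lag: d = Δt · v_P v_S / (v_P − v_S) = Δt · (6.67·3.97)/(6.67−3.97) ≈ 9.8074·Δt.
So d_Site 1 = 78.63, d_Site 2 = 20.50, d_Site 3 = 55.43 km.
Circle about each station: (x − 29.2)² + (y + 61.4)² = 78.63²; (x − 4.6)² + (y − 25.3)² = 20.50²; (x + 35.9)² + (y − 55.7)² = 55.43².
Subtracting pairs of circle equations eliminates x²+y² and gives linear equations (the radical axes):
-49.2 x + 173.4 y = 1801.08
-130.2 x + 234.2 y = 2878.89
Solving the 2×2 system: x ≈ -7.0, y ≈ 8.4 km.

x ≈ -7.0 km, y ≈ 8.4 km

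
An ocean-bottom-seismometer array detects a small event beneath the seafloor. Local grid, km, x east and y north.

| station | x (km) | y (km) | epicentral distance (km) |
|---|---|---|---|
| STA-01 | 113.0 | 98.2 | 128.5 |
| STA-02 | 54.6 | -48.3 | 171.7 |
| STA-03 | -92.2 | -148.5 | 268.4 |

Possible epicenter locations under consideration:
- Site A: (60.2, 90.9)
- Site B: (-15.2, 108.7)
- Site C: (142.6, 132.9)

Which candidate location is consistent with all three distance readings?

For each candidate, compare |candidate − station| to the reported distance:
Site A: residuals STA-01 75.2, STA-02 32.4, STA-03 15.4 → max 75.2 km
Site B: residuals STA-01 0.1, STA-02 0.1, STA-03 0.1 → max 0.1 km
Site C: residuals STA-01 82.9, STA-02 29.7, STA-03 98.1 → max 98.1 km
Only Site B has all residuals ≈ 0.

Site B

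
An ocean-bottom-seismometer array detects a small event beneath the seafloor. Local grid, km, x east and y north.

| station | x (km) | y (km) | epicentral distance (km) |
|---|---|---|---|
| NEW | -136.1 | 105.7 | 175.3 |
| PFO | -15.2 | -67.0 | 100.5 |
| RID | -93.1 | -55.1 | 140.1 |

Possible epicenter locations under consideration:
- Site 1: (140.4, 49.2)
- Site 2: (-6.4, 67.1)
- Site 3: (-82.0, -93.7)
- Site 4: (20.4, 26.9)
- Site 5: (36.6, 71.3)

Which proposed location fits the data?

Site 4

For each candidate, compare |candidate − station| to the reported distance:
Site 1: residuals NEW 106.9, PFO 93.7, RID 115.6 → max 115.6 km
Site 2: residuals NEW 40.0, PFO 33.9, RID 9.7 → max 40.0 km
Site 3: residuals NEW 31.3, PFO 28.6, RID 99.9 → max 99.9 km
Site 4: residuals NEW 0.1, PFO 0.1, RID 0.1 → max 0.1 km
Site 5: residuals NEW 0.8, PFO 47.2, RID 41.0 → max 47.2 km
Only Site 4 has all residuals ≈ 0.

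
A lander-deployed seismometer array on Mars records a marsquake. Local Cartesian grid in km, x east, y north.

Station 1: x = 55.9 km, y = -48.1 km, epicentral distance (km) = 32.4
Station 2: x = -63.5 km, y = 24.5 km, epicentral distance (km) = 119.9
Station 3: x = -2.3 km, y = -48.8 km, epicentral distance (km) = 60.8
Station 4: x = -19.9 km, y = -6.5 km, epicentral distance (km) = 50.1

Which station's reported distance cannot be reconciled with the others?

Station 4

Solve using three stations at a time. Using Station 1, Station 2, Station 3 (subtract circle equations pairwise → linear system) gives (x, y) ≈ (49.2, -16.5).
Distances from that point to each station vs reported:
  Station 1: calculated 32.3 vs reported 32.4 → residual 0.1 km
  Station 2: calculated 119.9 vs reported 119.9 → residual 0.0 km
  Station 3: calculated 60.8 vs reported 60.8 → residual 0.0 km
  Station 4: calculated 69.8 vs reported 50.1 → residual 19.7 km
Station 1, Station 2, Station 3 are mutually consistent (residuals ≈ 0); Station 4 is off by 19.7 km.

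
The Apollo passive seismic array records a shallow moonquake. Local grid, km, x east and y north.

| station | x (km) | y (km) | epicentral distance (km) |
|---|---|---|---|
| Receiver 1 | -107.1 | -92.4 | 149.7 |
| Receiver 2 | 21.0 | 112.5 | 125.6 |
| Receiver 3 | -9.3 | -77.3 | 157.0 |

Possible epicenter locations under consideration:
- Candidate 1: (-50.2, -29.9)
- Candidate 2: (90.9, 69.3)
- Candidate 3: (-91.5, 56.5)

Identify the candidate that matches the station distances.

For each candidate, compare |candidate − station| to the reported distance:
Candidate 1: residuals Receiver 1 65.2, Receiver 2 33.6, Receiver 3 94.4 → max 94.4 km
Candidate 2: residuals Receiver 1 105.9, Receiver 2 43.4, Receiver 3 20.6 → max 105.9 km
Candidate 3: residuals Receiver 1 0.0, Receiver 2 0.1, Receiver 3 0.0 → max 0.1 km
Only Candidate 3 has all residuals ≈ 0.

Candidate 3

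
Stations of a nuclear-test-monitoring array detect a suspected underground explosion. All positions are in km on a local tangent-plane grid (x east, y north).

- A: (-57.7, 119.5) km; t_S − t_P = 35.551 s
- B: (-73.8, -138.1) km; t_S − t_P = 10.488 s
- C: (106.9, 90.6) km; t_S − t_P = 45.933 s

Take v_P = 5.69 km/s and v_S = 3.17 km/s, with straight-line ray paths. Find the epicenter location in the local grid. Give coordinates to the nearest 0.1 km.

x ≈ -146.4 km, y ≈ -119.0 km

Distance from S−P lag: d = Δt · v_P v_S / (v_P − v_S) = Δt · (5.69·3.17)/(5.69−3.17) ≈ 7.1577·Δt.
So d_A = 254.46, d_B = 75.07, d_C = 328.77 km.
Circle about each station: (x + 57.7)² + (y − 119.5)² = 254.46²; (x + 73.8)² + (y + 138.1)² = 75.07²; (x − 106.9)² + (y − 90.6)² = 328.77².
Subtracting the A equation from the B and C equations removes the quadratic terms:
-32.2 x − 515.2 y = 66022.90
329.2 x − 57.8 y = -41313.39
Solving the 2×2 system: x ≈ -146.4, y ≈ -119.0 km.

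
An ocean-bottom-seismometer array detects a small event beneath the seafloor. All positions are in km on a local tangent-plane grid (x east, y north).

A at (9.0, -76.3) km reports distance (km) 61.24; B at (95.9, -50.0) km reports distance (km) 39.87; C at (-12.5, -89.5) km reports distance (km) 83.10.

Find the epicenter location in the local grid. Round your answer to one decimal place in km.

Circle about each station: (x − 9.0)² + (y + 76.3)² = 61.24²; (x − 95.9)² + (y + 50.0)² = 39.87²; (x + 12.5)² + (y + 89.5)² = 83.10².
Subtracting pairs of circle equations eliminates x²+y² and gives linear equations (the radical axes):
173.8 x + 52.6 y = 7954.84
-43.0 x − 26.4 y = -891.46
Solving the 2×2 system: x ≈ 70.1, y ≈ -80.4 km.

x ≈ 70.1 km, y ≈ -80.4 km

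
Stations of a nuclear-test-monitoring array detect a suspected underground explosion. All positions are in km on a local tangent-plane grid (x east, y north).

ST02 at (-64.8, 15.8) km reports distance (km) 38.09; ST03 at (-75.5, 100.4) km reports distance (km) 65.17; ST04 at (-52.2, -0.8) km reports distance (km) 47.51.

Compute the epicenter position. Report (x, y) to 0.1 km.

Circle about each station: (x + 64.8)² + (y − 15.8)² = 38.09²; (x + 75.5)² + (y − 100.4)² = 65.17²; (x + 52.2)² + (y + 0.8)² = 47.51².
Subtracting the ST02 equation from the ST03 and ST04 equations removes the quadratic terms:
-21.4 x + 169.2 y = 8535.45
25.2 x − 33.2 y = -2529.55
Solving the 2×2 system: x ≈ -40.7, y ≈ 45.3 km.

-40.7 km east, 45.3 km north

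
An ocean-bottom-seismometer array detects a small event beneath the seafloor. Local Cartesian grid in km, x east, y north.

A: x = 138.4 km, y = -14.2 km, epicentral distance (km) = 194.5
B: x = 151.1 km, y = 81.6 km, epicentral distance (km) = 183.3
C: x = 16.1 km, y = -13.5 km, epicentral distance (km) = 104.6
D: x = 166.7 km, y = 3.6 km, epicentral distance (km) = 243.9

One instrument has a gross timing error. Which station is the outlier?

D

Solve using three stations at a time. Using A, B, C (subtract circle equations pairwise → linear system) gives (x, y) ≈ (-32.1, 79.2).
Distances from that point to each station vs reported:
  A: calculated 194.5 vs reported 194.5 → residual 0.0 km
  B: calculated 183.3 vs reported 183.3 → residual 0.0 km
  C: calculated 104.5 vs reported 104.6 → residual 0.1 km
  D: calculated 212.7 vs reported 243.9 → residual 31.2 km
A, B, C are mutually consistent (residuals ≈ 0); D is off by 31.2 km.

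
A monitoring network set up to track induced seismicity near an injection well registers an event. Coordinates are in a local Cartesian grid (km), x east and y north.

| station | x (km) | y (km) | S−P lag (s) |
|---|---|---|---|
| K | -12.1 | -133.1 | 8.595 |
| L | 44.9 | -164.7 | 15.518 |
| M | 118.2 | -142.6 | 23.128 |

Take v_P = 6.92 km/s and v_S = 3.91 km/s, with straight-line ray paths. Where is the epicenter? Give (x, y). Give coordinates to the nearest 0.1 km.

(-89.0, -125.6)

Distance from S−P lag: d = Δt · v_P v_S / (v_P − v_S) = Δt · (6.92·3.91)/(6.92−3.91) ≈ 8.9891·Δt.
So d_K = 77.26, d_L = 139.49, d_M = 207.90 km.
Circle about each station: (x + 12.1)² + (y + 133.1)² = 77.26²; (x − 44.9)² + (y + 164.7)² = 139.49²; (x − 118.2)² + (y + 142.6)² = 207.90².
Subtracting the K equation from the L and M equations removes the quadratic terms:
114.0 x − 63.2 y = -2208.27
260.6 x − 19.0 y = -20809.32
Solving the 2×2 system: x ≈ -89.0, y ≈ -125.6 km.
Check against K (with the unrounded x, y): √((x + 12.1)²+(y + 133.1)²) = 77.27 ≈ 77.26 km. ✓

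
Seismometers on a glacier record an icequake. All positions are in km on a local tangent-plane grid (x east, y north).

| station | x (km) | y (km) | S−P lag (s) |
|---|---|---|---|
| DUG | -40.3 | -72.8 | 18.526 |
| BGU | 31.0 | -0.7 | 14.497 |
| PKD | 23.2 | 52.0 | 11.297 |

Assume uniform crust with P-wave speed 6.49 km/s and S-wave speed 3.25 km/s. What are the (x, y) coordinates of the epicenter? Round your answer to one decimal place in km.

-50.2 km east, 47.4 km north

Distance from S−P lag: d = Δt · v_P v_S / (v_P − v_S) = Δt · (6.49·3.25)/(6.49−3.25) ≈ 6.5100·Δt.
So d_DUG = 120.60, d_BGU = 94.38, d_PKD = 73.54 km.
Circle about each station: (x + 40.3)² + (y + 72.8)² = 120.60²; (x − 31.0)² + (y + 0.7)² = 94.38²; (x − 23.2)² + (y − 52.0)² = 73.54².
Subtracting the DUG equation from the BGU and PKD equations removes the quadratic terms:
142.6 x + 144.2 y = -325.66
127.0 x + 249.6 y = 5454.54
Solving the 2×2 system: x ≈ -50.2, y ≈ 47.4 km.
Check against DUG (with the unrounded x, y): √((x + 40.3)²+(y + 72.8)²) = 120.62 ≈ 120.60 km. ✓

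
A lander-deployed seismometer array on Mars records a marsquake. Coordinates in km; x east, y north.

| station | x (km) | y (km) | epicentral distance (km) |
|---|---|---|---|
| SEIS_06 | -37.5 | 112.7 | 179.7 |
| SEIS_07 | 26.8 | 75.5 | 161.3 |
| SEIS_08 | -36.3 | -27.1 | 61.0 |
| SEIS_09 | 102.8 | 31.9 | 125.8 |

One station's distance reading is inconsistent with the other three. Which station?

SEIS_07

Solve using three stations at a time. Using SEIS_06, SEIS_08, SEIS_09 (subtract circle equations pairwise → linear system) gives (x, y) ≈ (15.8, -58.9).
Distances from that point to each station vs reported:
  SEIS_06: calculated 179.7 vs reported 179.7 → residual 0.0 km
  SEIS_07: calculated 134.9 vs reported 161.3 → residual 26.4 km
  SEIS_08: calculated 61.0 vs reported 61.0 → residual 0.0 km
  SEIS_09: calculated 125.8 vs reported 125.8 → residual 0.0 km
SEIS_06, SEIS_08, SEIS_09 are mutually consistent (residuals ≈ 0); SEIS_07 is off by 26.4 km.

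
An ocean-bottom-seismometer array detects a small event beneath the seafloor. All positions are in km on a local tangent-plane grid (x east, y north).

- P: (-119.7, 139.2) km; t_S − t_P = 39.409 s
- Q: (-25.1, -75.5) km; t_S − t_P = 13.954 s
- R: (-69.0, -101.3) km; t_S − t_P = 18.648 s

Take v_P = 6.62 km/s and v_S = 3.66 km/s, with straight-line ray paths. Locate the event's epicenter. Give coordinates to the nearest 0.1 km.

x ≈ 83.3 km, y ≈ -111.5 km

Distance from S−P lag: d = Δt · v_P v_S / (v_P − v_S) = Δt · (6.62·3.66)/(6.62−3.66) ≈ 8.1855·Δt.
So d_P = 322.58, d_Q = 114.22, d_R = 152.64 km.
Circle about each station: (x + 119.7)² + (y − 139.2)² = 322.58²; (x + 25.1)² + (y + 75.5)² = 114.22²; (x + 69.0)² + (y + 101.3)² = 152.64².
Subtracting the P equation from the Q and R equations removes the quadratic terms:
189.2 x − 429.4 y = 63637.18
101.4 x − 481.0 y = 62076.85
Solving the 2×2 system: x ≈ 83.3, y ≈ -111.5 km.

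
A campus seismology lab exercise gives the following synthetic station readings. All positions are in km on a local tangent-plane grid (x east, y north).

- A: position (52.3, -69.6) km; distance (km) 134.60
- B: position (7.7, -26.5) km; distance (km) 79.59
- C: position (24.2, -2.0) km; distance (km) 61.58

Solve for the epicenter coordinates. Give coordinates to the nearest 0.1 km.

(-5.4, 52.0)

Circle about each station: (x − 52.3)² + (y + 69.6)² = 134.60²; (x − 7.7)² + (y + 26.5)² = 79.59²; (x − 24.2)² + (y + 2.0)² = 61.58².
Subtracting pairs of circle equations eliminates x²+y² and gives linear equations (the radical axes):
-89.2 x + 86.2 y = 4964.68
-56.2 x + 135.2 y = 7335.25
Solving the 2×2 system: x ≈ -5.4, y ≈ 52.0 km.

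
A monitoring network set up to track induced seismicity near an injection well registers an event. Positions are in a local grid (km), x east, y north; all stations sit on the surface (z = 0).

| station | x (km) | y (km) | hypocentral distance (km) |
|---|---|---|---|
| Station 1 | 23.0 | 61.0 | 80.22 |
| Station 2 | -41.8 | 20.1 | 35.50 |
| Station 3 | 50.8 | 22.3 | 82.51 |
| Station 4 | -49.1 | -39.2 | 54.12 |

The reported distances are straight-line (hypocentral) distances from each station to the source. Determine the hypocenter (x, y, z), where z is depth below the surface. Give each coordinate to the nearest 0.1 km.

x ≈ -25.0 km, y ≈ 2.0 km, depth ≈ 25.5 km

Each station gives a sphere (x−x_i)² + (y−y_i)² + z² = d_i² (stations at z=0).
Subtracting the Station 1 sphere from Station 2 and Station 3: z² cancels, leaving linear equations in x and y:
-129.6 x − 81.8 y = 3076.25
55.6 x − 77.4 y = -1544.72
Solving: x ≈ -24.999, y ≈ 2.000 km (keep extra digits for the depth step; rounded: -25.0, 2.0).
Then from the Station 1 sphere: z² = 80.22² − (x − 23.0)² − (y − 61.0)² with x = -24.999, y = 2.000, so z ≈ 25.502 ≈ 25.5 km.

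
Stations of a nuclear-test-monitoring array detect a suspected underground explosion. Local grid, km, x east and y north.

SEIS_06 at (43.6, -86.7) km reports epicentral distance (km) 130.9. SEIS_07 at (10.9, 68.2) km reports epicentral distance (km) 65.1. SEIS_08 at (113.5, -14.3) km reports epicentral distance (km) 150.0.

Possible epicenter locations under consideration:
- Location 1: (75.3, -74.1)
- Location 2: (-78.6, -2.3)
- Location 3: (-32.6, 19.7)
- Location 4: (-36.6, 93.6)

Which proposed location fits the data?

Location 3

For each candidate, compare |candidate − station| to the reported distance:
Location 1: residuals SEIS_06 96.8, SEIS_07 91.1, SEIS_08 79.0 → max 96.8 km
Location 2: residuals SEIS_06 17.6, SEIS_07 48.8, SEIS_08 42.5 → max 48.8 km
Location 3: residuals SEIS_06 0.0, SEIS_07 0.0, SEIS_08 0.0 → max 0.0 km
Location 4: residuals SEIS_06 66.4, SEIS_07 11.2, SEIS_08 34.9 → max 66.4 km
Only Location 3 has all residuals ≈ 0.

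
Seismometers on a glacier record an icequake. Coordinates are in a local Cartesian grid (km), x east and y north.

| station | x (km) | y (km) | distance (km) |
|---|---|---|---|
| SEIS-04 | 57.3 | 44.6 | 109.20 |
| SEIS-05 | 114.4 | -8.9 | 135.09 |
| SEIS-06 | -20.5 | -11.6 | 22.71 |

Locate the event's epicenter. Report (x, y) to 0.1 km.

(-18.3, -34.2)

Circle about each station: (x − 57.3)² + (y − 44.6)² = 109.20²; (x − 114.4)² + (y + 8.9)² = 135.09²; (x + 20.5)² + (y + 11.6)² = 22.71².
Subtracting the SEIS-04 equation from the SEIS-05 and SEIS-06 equations removes the quadratic terms:
114.2 x − 107.0 y = 1569.45
-155.6 x − 112.4 y = 6691.26
Solving the 2×2 system: x ≈ -18.3, y ≈ -34.2 km.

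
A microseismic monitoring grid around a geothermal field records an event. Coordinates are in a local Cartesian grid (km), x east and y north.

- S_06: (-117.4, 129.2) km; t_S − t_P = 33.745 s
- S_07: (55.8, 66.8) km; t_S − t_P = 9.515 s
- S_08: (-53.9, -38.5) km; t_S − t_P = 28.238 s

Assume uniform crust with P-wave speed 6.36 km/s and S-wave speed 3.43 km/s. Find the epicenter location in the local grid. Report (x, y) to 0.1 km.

(126.6, 69.3)

Distance from S−P lag: d = Δt · v_P v_S / (v_P − v_S) = Δt · (6.36·3.43)/(6.36−3.43) ≈ 7.4453·Δt.
So d_S_06 = 251.24, d_S_07 = 70.84, d_S_08 = 210.24 km.
Circle about each station: (x + 117.4)² + (y − 129.2)² = 251.24²; (x − 55.8)² + (y − 66.8)² = 70.84²; (x + 53.9)² + (y + 38.5)² = 210.24².
Subtracting the S_06 equation from the S_07 and S_08 equations removes the quadratic terms:
346.4 x − 124.8 y = 35203.71
127.0 x − 335.4 y = -7167.26
Solving the 2×2 system: x ≈ 126.6, y ≈ 69.3 km.
Check against S_06 (with the unrounded x, y): √((x + 117.4)²+(y − 129.2)²) = 251.24 ≈ 251.24 km. ✓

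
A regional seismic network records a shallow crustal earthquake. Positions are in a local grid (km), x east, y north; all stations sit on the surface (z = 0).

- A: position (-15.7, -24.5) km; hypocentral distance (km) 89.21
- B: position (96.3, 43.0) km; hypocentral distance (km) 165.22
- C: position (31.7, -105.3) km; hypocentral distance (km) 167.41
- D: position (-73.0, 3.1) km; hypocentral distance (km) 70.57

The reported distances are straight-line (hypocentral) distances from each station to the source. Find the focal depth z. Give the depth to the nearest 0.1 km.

z ≈ 65.1 km

Each station gives a sphere (x−x_i)² + (y−y_i)² + z² = d_i² (stations at z=0).
Subtracting the A sphere from B and C: z² cancels, leaving linear equations in x and y:
224.0 x + 135.0 y = -9063.27
94.8 x − 161.6 y = -8821.44
Solving: x ≈ -54.198, y ≈ 22.794 km (keep extra digits for the depth step; rounded: -54.2, 22.8).
Then from the A sphere: z² = 89.21² − (x + 15.7)² − (y + 24.5)² with x = -54.198, y = 22.794, so z ≈ 65.112 ≈ 65.1 km.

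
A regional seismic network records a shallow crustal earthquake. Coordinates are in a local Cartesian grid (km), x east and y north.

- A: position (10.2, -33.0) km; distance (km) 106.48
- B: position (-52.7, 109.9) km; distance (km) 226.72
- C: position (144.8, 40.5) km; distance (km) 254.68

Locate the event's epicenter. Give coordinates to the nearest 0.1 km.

Circle about each station: (x − 10.2)² + (y + 33.0)² = 106.48²; (x + 52.7)² + (y − 109.9)² = 226.72²; (x − 144.8)² + (y − 40.5)² = 254.68².
Subtracting the A equation from the B and C equations removes the quadratic terms:
-125.8 x + 285.8 y = -26401.71
269.2 x + 147.0 y = -32109.66
Solving the 2×2 system: x ≈ -55.5, y ≈ -116.8 km.

-55.5 km east, -116.8 km north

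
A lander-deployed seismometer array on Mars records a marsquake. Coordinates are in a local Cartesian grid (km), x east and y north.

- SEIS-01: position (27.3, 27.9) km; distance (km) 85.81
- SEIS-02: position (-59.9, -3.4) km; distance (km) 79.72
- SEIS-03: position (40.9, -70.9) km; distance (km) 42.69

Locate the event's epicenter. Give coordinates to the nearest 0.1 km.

(1.7, -54.0)

Circle about each station: (x − 27.3)² + (y − 27.9)² = 85.81²; (x + 59.9)² + (y + 3.4)² = 79.72²; (x − 40.9)² + (y + 70.9)² = 42.69².
Subtracting the SEIS-01 equation from the SEIS-02 and SEIS-03 equations removes the quadratic terms:
-174.4 x − 62.6 y = 3083.95
27.2 x − 197.6 y = 10716.84
Solving the 2×2 system: x ≈ 1.7, y ≈ -54.0 km.
Check against SEIS-01 (with the unrounded x, y): √((x − 27.3)²+(y − 27.9)²) = 85.81 ≈ 85.81 km. ✓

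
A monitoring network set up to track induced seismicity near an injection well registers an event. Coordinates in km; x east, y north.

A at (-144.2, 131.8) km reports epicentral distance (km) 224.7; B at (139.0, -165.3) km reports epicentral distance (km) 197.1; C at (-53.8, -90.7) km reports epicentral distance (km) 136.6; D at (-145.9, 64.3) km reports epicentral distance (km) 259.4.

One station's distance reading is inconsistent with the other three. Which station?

Solve using three stations at a time. Using A, B, C (subtract circle equations pairwise → linear system) gives (x, y) ≈ (42.3, 6.4).
Distances from that point to each station vs reported:
  A: calculated 224.7 vs reported 224.7 → residual 0.0 km
  B: calculated 197.1 vs reported 197.1 → residual 0.0 km
  C: calculated 136.6 vs reported 136.6 → residual 0.0 km
  D: calculated 196.9 vs reported 259.4 → residual 62.5 km
A, B, C are mutually consistent (residuals ≈ 0); D is off by 62.5 km.

D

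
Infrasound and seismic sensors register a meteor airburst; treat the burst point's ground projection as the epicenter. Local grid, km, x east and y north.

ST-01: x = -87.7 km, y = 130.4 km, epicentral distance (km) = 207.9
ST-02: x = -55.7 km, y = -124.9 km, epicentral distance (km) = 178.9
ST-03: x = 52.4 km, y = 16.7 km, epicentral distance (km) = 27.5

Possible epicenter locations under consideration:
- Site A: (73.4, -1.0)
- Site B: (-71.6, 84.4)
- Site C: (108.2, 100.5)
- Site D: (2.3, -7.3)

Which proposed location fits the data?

For each candidate, compare |candidate − station| to the reported distance:
Site A: residuals ST-01 0.0, ST-02 0.0, ST-03 0.0 → max 0.0 km
Site B: residuals ST-01 159.2, ST-02 31.0, ST-03 113.8 → max 159.2 km
Site C: residuals ST-01 9.7, ST-02 99.8, ST-03 73.2 → max 99.8 km
Site D: residuals ST-01 43.4, ST-02 47.8, ST-03 28.1 → max 47.8 km
Only Site A has all residuals ≈ 0.

Site A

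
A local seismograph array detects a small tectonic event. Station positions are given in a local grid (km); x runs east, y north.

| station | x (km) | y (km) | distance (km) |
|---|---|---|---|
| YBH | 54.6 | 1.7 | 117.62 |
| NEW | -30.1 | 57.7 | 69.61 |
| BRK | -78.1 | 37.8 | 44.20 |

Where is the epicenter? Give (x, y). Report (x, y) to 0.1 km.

Circle about each station: (x − 54.6)² + (y − 1.7)² = 117.62²; (x + 30.1)² + (y − 57.7)² = 69.61²; (x + 78.1)² + (y − 37.8)² = 44.20².
Subtracting the YBH equation from the NEW and BRK equations removes the quadratic terms:
-169.4 x + 112.0 y = 10240.16
-265.4 x + 72.2 y = 16425.22
Solving the 2×2 system: x ≈ -62.9, y ≈ -3.7 km.

(-62.9, -3.7)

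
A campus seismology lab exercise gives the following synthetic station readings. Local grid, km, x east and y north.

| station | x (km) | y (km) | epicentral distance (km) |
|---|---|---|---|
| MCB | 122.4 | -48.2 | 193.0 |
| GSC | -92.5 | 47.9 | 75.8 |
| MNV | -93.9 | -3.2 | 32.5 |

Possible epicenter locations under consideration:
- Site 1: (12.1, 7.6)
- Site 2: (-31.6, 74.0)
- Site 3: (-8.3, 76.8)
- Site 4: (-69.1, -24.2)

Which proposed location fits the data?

Site 4

For each candidate, compare |candidate − station| to the reported distance:
Site 1: residuals MCB 69.4, GSC 36.3, MNV 74.0 → max 74.0 km
Site 2: residuals MCB 3.6, GSC 9.5, MNV 66.7 → max 66.7 km
Site 3: residuals MCB 12.1, GSC 13.2, MNV 84.7 → max 84.7 km
Site 4: residuals MCB 0.0, GSC 0.0, MNV 0.0 → max 0.0 km
Only Site 4 has all residuals ≈ 0.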